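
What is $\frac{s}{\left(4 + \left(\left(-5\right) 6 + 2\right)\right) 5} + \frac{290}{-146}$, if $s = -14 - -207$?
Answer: $- \frac{31489}{8760} \approx -3.5946$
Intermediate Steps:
$s = 193$ ($s = -14 + 207 = 193$)
$\frac{s}{\left(4 + \left(\left(-5\right) 6 + 2\right)\right) 5} + \frac{290}{-146} = \frac{193}{\left(4 + \left(\left(-5\right) 6 + 2\right)\right) 5} + \frac{290}{-146} = \frac{193}{\left(4 + \left(-30 + 2\right)\right) 5} + 290 \left(- \frac{1}{146}\right) = \frac{193}{\left(4 - 28\right) 5} - \frac{145}{73} = \frac{193}{\left(-24\right) 5} - \frac{145}{73} = \frac{193}{-120} - \frac{145}{73} = 193 \left(- \frac{1}{120}\right) - \frac{145}{73} = - \frac{193}{120} - \frac{145}{73} = - \frac{31489}{8760}$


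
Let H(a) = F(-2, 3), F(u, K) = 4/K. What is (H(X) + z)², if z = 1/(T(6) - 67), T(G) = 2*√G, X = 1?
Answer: 311840497/179426025 - 70636*√6/59808675 ≈ 1.7351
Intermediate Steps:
H(a) = 4/3
z = 1/(-67 + 2*√6) (z = 1/(2*√6 - 67) = 1/(-67 + 2*√6) ≈ -0.016103)
(H(X) + z)² = (4/3 + (-67/4465 - 2*√6/4465))² = (17659/13395 - 2*√6/4465)²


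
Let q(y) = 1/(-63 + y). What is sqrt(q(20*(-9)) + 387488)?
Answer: sqrt(282478749)/27 ≈ 622.49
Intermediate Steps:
sqrt(q(20*(-9)) + 387488) = sqrt(1/(-63 + 20*(-9)) + 387488) = sqrt(1/(-63 - 180) + 387488) = sqrt(1/(-243) + 387488) = sqrt(-1/243 + 387488) = sqrt(94159583/243) = sqrt(282478749)/27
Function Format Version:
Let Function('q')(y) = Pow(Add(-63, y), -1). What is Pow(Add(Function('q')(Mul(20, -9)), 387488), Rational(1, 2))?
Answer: Mul(Rational(1, 27), Pow(282478749, Rational(1, 2))) ≈ 622.49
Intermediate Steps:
Pow(Add(Function('q')(Mul(20, -9)), 387488), Rational(1, 2)) = Pow(Add(Pow(Add(-63, Mul(20, -9)), -1), 387488), Rational(1, 2)) = Pow(Add(Pow(Add(-63, -180), -1), 387488), Rational(1, 2)) = Pow(Add(Pow(-243, -1), 387488), Rational(1, 2)) = Pow(Add(Rational(-1, 243), 387488), Rational(1, 2)) = Pow(Rational(94159583, 243), Rational(1, 2)) = Mul(Rational(1, 27), Pow(282478749, Rational(1, 2)))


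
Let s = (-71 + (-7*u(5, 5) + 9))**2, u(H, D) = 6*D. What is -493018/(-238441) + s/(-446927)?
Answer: 202702236742/106565720807 ≈ 1.9021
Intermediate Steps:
s = 73984 (s = (-71 + (-42*5 + 9))**2 = (-71 + (-7*30 + 9))**2 = (-71 + (-210 + 9))**2 = (-71 - 201)**2 = (-272)**2 = 73984)
-493018/(-238441) + s/(-446927) = -493018/(-238441) + 73984/(-446927) = -493018*(-1/238441) + 73984*(-1/446927) = 493018/238441 - 73984/446927 = 202702236742/106565720807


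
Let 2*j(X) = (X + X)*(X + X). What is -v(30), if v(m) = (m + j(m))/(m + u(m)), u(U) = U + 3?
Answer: -610/21 ≈ -29.048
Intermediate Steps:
u(U) = 3 + U
j(X) = 2*X**2 (j(X) = ((X + X)*(X + X))/2 = ((2*X)*(2*X))/2 = (4*X**2)/2 = 2*X**2)
v(m) = (m + 2*m**2)/(3 + 2*m) (v(m) = (m + 2*m**2)/(m + (3 + m)) = (m + 2*m**2)/(3 + 2*m))
-v(30) = -30*(1 + 2*30)/(3 + 2*30) = -30*(1 + 60)/(3 + 60) = -30*61/63 = -1*610/21 = -610/21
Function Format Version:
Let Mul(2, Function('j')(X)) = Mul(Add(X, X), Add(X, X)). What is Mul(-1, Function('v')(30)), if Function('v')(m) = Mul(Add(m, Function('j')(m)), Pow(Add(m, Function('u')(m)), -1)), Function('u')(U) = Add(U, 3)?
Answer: Rational(-610, 21) ≈ -29.048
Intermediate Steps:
Function('u')(U) = Add(3, U)
Function('j')(X) = Mul(2, Pow(X, 2)) (Function('j')(X) = Mul(Rational(1, 2), Mul(Add(X, X), Add(X, X))) = Mul(Rational(1, 2), Mul(Mul(2, X), Mul(2, X))) = Mul(Rational(1, 2), Mul(4, Pow(X, 2))) = Mul(2, Pow(X, 2)))
Function('v')(m) = Mul(Pow(Add(3, Mul(2, m)), -1), Add(m, Mul(2, Pow(m, 2)))) (Function('v')(m) = Mul(Add(m, Mul(2, Pow(m, 2))), Pow(Add(m, Add(3, m)), -1)) = Mul(Add(m, Mul(2, Pow(m, 2))), Pow(Add(3, Mul(2, m)), -1)) = Mul(Pow(Add(3, Mul(2, m)), -1), Add(m, Mul(2, Pow(m, 2)))))
Mul(-1, Function('v')(30)) = Mul(-1, Mul(30, Pow(Add(3, Mul(2, 30)), -1), Add(1, Mul(2, 30)))) = Mul(-1, Mul(30, Pow(Add(3, 60), -1), Add(1, 60))) = Mul(-1, Mul(30, Pow(63, -1), 61)) = Mul(-1, Mul(30, Rational(1, 63), 61)) = Mul(-1, Rational(610, 21)) = Rational(-610, 21)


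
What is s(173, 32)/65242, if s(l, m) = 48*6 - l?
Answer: 115/65242 ≈ 0.0017627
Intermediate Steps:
s(l, m) = 288 - l
s(173, 32)/65242 = (288 - 1*173)/65242 = (288 - 173)*(1/65242) = 115*(1/65242) = 115/65242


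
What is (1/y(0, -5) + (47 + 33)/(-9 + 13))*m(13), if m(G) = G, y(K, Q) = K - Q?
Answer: 1313/5 ≈ 262.60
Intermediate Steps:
(1/y(0, -5) + (47 + 33)/(-9 + 13))*m(13) = (1/(0 - 1*(-5)) + (47 + 33)/(-9 + 13))*13 = (1/(0 + 5) + 80/4)*13 = (1/5 + 80*(¼))*13 = (⅕ + 20)*13 = (101/5)*13 = 1313/5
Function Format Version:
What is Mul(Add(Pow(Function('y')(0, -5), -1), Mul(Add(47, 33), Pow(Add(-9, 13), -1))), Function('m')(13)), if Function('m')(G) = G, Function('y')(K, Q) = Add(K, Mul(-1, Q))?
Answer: Rational(1313, 5) ≈ 262.60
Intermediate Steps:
Mul(Add(Pow(Function('y')(0, -5), -1), Mul(Add(47, 33), Pow(Add(-9, 13), -1))), Function('m')(13)) = Mul(Add(Pow(Add(0, Mul(-1, -5)), -1), Mul(Add(47, 33), Pow(Add(-9, 13), -1))), 13) = Mul(Add(Pow(Add(0, 5), -1), Mul(80, Pow(4, -1))), 13) = Mul(Add(Pow(5, -1), Mul(80, Rational(1, 4))), 13) = Mul(Add(Rational(1, 5), 20), 13) = Mul(Rational(101, 5), 13) = Rational(1313, 5)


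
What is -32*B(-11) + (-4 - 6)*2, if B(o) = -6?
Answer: 172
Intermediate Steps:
-32*B(-11) + (-4 - 6)*2 = -32*(-6) + (-4 - 6)*2 = 192 - 10*2 = 192 - 20 = 172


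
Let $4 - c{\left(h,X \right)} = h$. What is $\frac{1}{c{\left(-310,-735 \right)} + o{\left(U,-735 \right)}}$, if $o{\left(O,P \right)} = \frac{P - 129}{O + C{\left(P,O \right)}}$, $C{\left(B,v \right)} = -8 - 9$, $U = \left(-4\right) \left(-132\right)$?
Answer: $\frac{511}{159590} \approx 0.003202$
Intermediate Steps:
$U = 528$
$c{\left(h,X \right)} = 4 - h$
$C{\left(B,v \right)} = -17$ ($C{\left(B,v \right)} = -8 - 9 = -17$)
$o{\left(O,P \right)} = \frac{-129 + P}{-17 + O}$ ($o{\left(O,P \right)} = \frac{P - 129}{O - 17} = \frac{-129 + P}{-17 + O}$)
$\frac{1}{c{\left(-310,-735 \right)} + o{\left(U,-735 \right)}} = \frac{1}{\left(4 - -310\right) + \frac{-129 - 735}{-17 + 528}} = \frac{1}{\left(4 + 310\right) + \frac{1}{511} \left(-864\right)} = \frac{1}{314 + \frac{1}{511} \left(-864\right)} = \frac{1}{314 - \frac{864}{511}} = \frac{1}{\frac{159590}{511}} = \frac{511}{159590}$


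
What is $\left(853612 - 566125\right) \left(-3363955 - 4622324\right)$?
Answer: $-2295951390873$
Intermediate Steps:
$\left(853612 - 566125\right) \left(-3363955 - 4622324\right) = \left(853612 - 566125\right) \left(-7986279\right) = 287487 \left(-7986279\right) = -2295951390873$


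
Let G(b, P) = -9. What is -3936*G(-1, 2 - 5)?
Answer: 35424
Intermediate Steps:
-3936*G(-1, 2 - 5) = -3936*(-9) = 35424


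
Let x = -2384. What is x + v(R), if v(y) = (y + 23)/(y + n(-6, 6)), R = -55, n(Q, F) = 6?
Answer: -116784/49 ≈ -2383.3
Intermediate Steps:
v(y) = (23 + y)/(6 + y) (v(y) = (y + 23)/(y + 6) = (23 + y)/(6 + y))
x + v(R) = -2384 + (23 - 55)/(6 - 55) = -2384 - 32/(-49) = -2384 - 1/49*(-32) = -2384 + 32/49 = -116784/49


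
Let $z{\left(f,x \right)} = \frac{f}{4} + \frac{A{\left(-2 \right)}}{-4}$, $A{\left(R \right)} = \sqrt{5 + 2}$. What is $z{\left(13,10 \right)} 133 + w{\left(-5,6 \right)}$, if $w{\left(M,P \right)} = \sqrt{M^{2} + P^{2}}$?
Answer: $\frac{1729}{4} + \sqrt{61} - \frac{133 \sqrt{7}}{4} \approx 352.09$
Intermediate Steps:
$A{\left(R \right)} = \sqrt{7}$
$z{\left(f,x \right)} = - \frac{\sqrt{7}}{4} + \frac{f}{4}$ ($z{\left(f,x \right)} = \frac{f}{4} + \frac{\sqrt{7}}{-4} = f \frac{1}{4} + \sqrt{7} \left(- \frac{1}{4}\right) = \frac{f}{4} - \frac{\sqrt{7}}{4} = - \frac{\sqrt{7}}{4} + \frac{f}{4}$)
$z{\left(13,10 \right)} 133 + w{\left(-5,6 \right)} = \left(- \frac{\sqrt{7}}{4} + \frac{1}{4} \cdot 13\right) 133 + \sqrt{\left(-5\right)^{2} + 6^{2}} = \left(- \frac{\sqrt{7}}{4} + \frac{13}{4}\right) 133 + \sqrt{25 + 36} = \left(\frac{13}{4} - \frac{\sqrt{7}}{4}\right) 133 + \sqrt{61} = \left(\frac{1729}{4} - \frac{133 \sqrt{7}}{4}\right) + \sqrt{61} = \frac{1729}{4} + \sqrt{61} - \frac{133 \sqrt{7}}{4}$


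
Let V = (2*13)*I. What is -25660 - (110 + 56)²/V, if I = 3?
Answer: -1014518/39 ≈ -26013.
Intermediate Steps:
V = 78 (V = (2*13)*3 = 26*3 = 78)
-25660 - (110 + 56)²/V = -25660 - (110 + 56)²/78 = -25660 - 166²/78 = -25660 - 27556/78 = -25660 - 1*13778/39 = -25660 - 13778/39 = -1014518/39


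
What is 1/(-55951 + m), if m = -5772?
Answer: -1/61723 ≈ -1.6201e-5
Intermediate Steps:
1/(-55951 + m) = 1/(-55951 - 5772) = 1/(-61723) = -1/61723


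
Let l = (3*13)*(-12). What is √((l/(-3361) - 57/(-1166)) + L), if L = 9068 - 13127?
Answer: I*√62335155565541694/3918926 ≈ 63.709*I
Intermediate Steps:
l = -468 (l = 39*(-12) = -468)
L = -4059
√((l/(-3361) - 57/(-1166)) + L) = √((-468/(-3361) - 57/(-1166)) - 4059) = √((-468*(-1/3361) - 57*(-1/1166)) - 4059) = √((468/3361 + 57/1166) - 4059) = √(737265/3918926 - 4059) = √(-15906183369/3918926) = I*√62335155565541694/3918926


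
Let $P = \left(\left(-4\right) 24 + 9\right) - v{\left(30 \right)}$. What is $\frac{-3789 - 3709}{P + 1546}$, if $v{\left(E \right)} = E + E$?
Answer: $- \frac{7498}{1399} \approx -5.3595$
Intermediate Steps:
$v{\left(E \right)} = 2 E$
$P = -147$ ($P = \left(\left(-4\right) 24 + 9\right) - 2 \cdot 30 = \left(-96 + 9\right) - 60 = -87 - 60 = -147$)
$\frac{-3789 - 3709}{P + 1546} = \frac{-3789 - 3709}{-147 + 1546} = - \frac{7498}{1399}$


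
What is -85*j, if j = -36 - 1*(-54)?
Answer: -1530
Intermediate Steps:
j = 18 (j = -36 + 54 = 18)
-85*j = -85*18 = -1530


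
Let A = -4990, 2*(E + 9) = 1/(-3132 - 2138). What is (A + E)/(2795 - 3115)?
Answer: 52689461/3372800 ≈ 15.622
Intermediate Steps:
E = -94861/10540 (E = -9 + 1/(2*(-3132 - 2138)) = -9 + (1/2)/(-5270) = -9 + (1/2)*(-1/5270) = -9 - 1/10540 = -94861/10540 ≈ -9.0001)
(A + E)/(2795 - 3115) = (-4990 - 94861/10540)/(2795 - 3115) = -52689461/10540/(-320) = -52689461/10540*(-1/320) = 52689461/3372800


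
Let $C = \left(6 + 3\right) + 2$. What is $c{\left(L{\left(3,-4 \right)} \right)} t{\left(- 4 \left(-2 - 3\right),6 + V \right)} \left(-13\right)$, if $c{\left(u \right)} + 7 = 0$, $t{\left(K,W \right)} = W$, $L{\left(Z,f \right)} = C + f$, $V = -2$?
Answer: $364$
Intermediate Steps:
$C = 11$ ($C = 9 + 2 = 11$)
$L{\left(Z,f \right)} = 11 + f$
$c{\left(u \right)} = -7$ ($c{\left(u \right)} = -7 + 0 = -7$)
$c{\left(L{\left(3,-4 \right)} \right)} t{\left(- 4 \left(-2 - 3\right),6 + V \right)} \left(-13\right) = - 7 \left(6 - 2\right) \left(-13\right) = \left(-7\right) 4 \left(-13\right) = \left(-28\right) \left(-13\right) = 364$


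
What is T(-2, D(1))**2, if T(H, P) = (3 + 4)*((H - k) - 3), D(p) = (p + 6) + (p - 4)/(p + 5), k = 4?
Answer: 3969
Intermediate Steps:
D(p) = 6 + p + (-4 + p)/(5 + p) (D(p) = (6 + p) + (-4 + p)/(5 + p) = 6 + p + (-4 + p)/(5 + p))
T(H, P) = -49 + 7*H (T(H, P) = (3 + 4)*((H - 1*4) - 3) = 7*((H - 4) - 3) = 7*((-4 + H) - 3) = 7*(-7 + H) = -49 + 7*H)
T(-2, D(1))**2 = (-49 + 7*(-2))**2 = (-49 - 14)**2 = (-63)**2 = 3969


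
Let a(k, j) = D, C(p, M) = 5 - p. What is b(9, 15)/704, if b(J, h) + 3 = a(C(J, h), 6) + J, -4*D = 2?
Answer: 1/128 ≈ 0.0078125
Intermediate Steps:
D = -1/2 (D = -1/4*2 = -1/2 ≈ -0.50000)
a(k, j) = -1/2
b(J, h) = -7/2 + J (b(J, h) = -3 + (-1/2 + J) = -7/2 + J)
b(9, 15)/704 = (-7/2 + 9)/704 = (11/2)*(1/704) = 1/128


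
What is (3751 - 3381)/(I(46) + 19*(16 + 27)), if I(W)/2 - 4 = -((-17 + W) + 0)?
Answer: 370/767 ≈ 0.48240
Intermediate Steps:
I(W) = 42 - 2*W (I(W) = 8 + 2*(-((-17 + W) + 0)) = 8 + 2*(-(-17 + W)) = 8 + 2*(17 - W) = 8 + (34 - 2*W) = 42 - 2*W)
(3751 - 3381)/(I(46) + 19*(16 + 27)) = (3751 - 3381)/((42 - 2*46) + 19*(16 + 27)) = 370/((42 - 92) + 19*43) = 370/(-50 + 817) = 370/767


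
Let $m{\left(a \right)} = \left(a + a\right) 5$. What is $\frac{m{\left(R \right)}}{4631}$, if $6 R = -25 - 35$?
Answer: $- \frac{100}{4631} \approx -0.021594$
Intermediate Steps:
$R = -10$ ($R = \frac{-25 - 35}{6} = \frac{1}{6} \left(-60\right) = -10$)
$m{\left(a \right)} = 10 a$ ($m{\left(a \right)} = 2 a 5 = 10 a$)
$\frac{m{\left(R \right)}}{4631} = \frac{10 \left(-10\right)}{4631} = \left(-100\right) \frac{1}{4631} = - \frac{100}{4631}$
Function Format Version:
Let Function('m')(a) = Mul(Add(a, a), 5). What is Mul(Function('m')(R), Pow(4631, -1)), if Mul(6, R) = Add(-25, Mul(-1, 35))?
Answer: Rational(-100, 4631) ≈ -0.021594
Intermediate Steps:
R = -10 (R = Mul(Rational(1, 6), Add(-25, Mul(-1, 35))) = Mul(Rational(1, 6), Add(-25, -35)) = Mul(Rational(1, 6), -60) = -10)
Function('m')(a) = Mul(10, a) (Function('m')(a) = Mul(Mul(2, a), 5) = Mul(10, a))
Mul(Function('m')(R), Pow(4631, -1)) = Mul(Mul(10, -10), Pow(4631, -1)) = Mul(-100, Rational(1, 4631)) = Rational(-100, 4631)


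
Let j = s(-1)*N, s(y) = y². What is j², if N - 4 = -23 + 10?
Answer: 81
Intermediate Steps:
N = -9 (N = 4 + (-23 + 10) = 4 - 13 = -9)
j = -9 (j = (-1)²*(-9) = 1*(-9) = -9)
j² = (-9)² = 81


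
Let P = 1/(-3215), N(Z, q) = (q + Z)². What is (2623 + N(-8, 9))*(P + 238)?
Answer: 2007803456/3215 ≈ 6.2451e+5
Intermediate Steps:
N(Z, q) = (Z + q)²
P = -1/3215 ≈ -0.00031104
(2623 + N(-8, 9))*(P + 238) = (2623 + (-8 + 9)²)*(-1/3215 + 238) = (2623 + 1²)*(765169/3215) = (2623 + 1)*(765169/3215) = 2624*(765169/3215) = 2007803456/3215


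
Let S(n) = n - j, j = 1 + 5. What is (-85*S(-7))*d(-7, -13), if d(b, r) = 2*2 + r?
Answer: -9945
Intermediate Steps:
j = 6
S(n) = -6 + n (S(n) = n - 1*6 = n - 6 = -6 + n)
d(b, r) = 4 + r
(-85*S(-7))*d(-7, -13) = (-85*(-6 - 7))*(4 - 13) = -85*(-13)*(-9) = 1105*(-9) = -9945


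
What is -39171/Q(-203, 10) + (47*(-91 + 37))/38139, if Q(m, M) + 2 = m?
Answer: 497807493/2606165 ≈ 191.01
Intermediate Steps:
Q(m, M) = -2 + m
-39171/Q(-203, 10) + (47*(-91 + 37))/38139 = -39171/(-2 - 203) + (47*(-91 + 37))/38139 = -39171/(-205) + (47*(-54))*(1/38139) = -39171*(-1/205) - 2538*1/38139 = 39171/205 - 846/12713 = 497807493/2606165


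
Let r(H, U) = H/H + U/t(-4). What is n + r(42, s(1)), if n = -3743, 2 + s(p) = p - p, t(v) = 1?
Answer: -3744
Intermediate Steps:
s(p) = -2 (s(p) = -2 + (p - p) = -2 + 0 = -2)
r(H, U) = 1 + U (r(H, U) = H/H + U/1 = 1 + U*1 = 1 + U)
n + r(42, s(1)) = -3743 + (1 - 2) = -3743 - 1 = -3744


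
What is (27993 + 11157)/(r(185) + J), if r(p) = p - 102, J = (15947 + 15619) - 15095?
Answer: 6525/2759 ≈ 2.3650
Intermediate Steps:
J = 16471 (J = 31566 - 15095 = 16471)
r(p) = -102 + p
(27993 + 11157)/(r(185) + J) = (27993 + 11157)/((-102 + 185) + 16471) = 39150/(83 + 16471) = 39150/16554 = 39150*(1/16554) = 6525/2759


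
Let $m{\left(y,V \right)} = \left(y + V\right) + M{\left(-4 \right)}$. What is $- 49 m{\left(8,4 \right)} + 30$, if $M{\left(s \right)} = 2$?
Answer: $-656$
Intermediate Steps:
$m{\left(y,V \right)} = 2 + V + y$ ($m{\left(y,V \right)} = \left(y + V\right) + 2 = \left(V + y\right) + 2 = 2 + V + y$)
$- 49 m{\left(8,4 \right)} + 30 = - 49 \left(2 + 4 + 8\right) + 30 = \left(-49\right) 14 + 30 = -686 + 30 = -656$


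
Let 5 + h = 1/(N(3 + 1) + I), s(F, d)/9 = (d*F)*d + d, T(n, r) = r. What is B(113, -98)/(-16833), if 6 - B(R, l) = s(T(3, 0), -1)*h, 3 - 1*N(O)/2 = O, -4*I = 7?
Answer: 69/28055 ≈ 0.0024595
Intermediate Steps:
I = -7/4 (I = -¼*7 = -7/4 ≈ -1.7500)
N(O) = 6 - 2*O
s(F, d) = 9*d + 9*F*d² (s(F, d) = 9*((d*F)*d + d) = 9*((F*d)*d + d) = 9*(F*d² + d) = 9*(d + F*d²) = 9*d + 9*F*d²)
h = -79/15 (h = -5 + 1/((6 - 2*(3 + 1)) - 7/4) = -5 + 1/((6 - 2*4) - 7/4) = -5 + 1/((6 - 8) - 7/4) = -5 + 1/(-2 - 7/4) = -5 + 1/(-15/4) = -5 - 4/15 = -79/15 ≈ -5.2667)
B(R, l) = -207/5 (B(R, l) = 6 - 9*(-1)*(1 + 0*(-1))*(-79)/15 = 6 - 9*(-1)*(1 + 0)*(-79)/15 = 6 - 9*(-1)*1*(-79)/15 = 6 - (-9)*(-79)/15 = 6 - 1*237/5 = 6 - 237/5 = -207/5)
B(113, -98)/(-16833) = -207/5/(-16833) = -207/5*(-1/16833) = 69/28055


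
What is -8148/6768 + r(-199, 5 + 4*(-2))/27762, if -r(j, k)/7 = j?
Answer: -143371/124268 ≈ -1.1537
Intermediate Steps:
r(j, k) = -7*j
-8148/6768 + r(-199, 5 + 4*(-2))/27762 = -8148/6768 - 7*(-199)/27762 = -8148*1/6768 + 1393*(1/27762) = -679/564 + 199/3966 = -143371/124268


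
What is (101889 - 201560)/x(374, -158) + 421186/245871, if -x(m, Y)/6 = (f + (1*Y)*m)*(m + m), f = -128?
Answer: 66499132093/38827948320 ≈ 1.7127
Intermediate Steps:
x(m, Y) = -12*m*(-128 + Y*m) (x(m, Y) = -6*(-128 + (1*Y)*m)*(m + m) = -6*(-128 + Y*m)*2*m = -12*m*(-128 + Y*m))
(101889 - 201560)/x(374, -158) + 421186/245871 = (101889 - 201560)/((12*374*(128 - 1*(-158)*374))) + 421186/245871 = -99671*1/(4488*(128 + 59092)) + 421186*(1/245871) = -99671/(12*374*59220) + 421186/245871 = -99671/265779360 + 421186/245871 = -99671*1/265779360 + 421186/245871 = -533/1421280 + 421186/245871 = 66499132093/38827948320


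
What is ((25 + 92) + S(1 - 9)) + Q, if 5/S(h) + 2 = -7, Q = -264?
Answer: -1328/9 ≈ -147.56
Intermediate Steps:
S(h) = -5/9 (S(h) = 5/(-2 - 7) = 5/(-9) = 5*(-⅑) = -5/9)
((25 + 92) + S(1 - 9)) + Q = ((25 + 92) - 5/9) - 264 = (117 - 5/9) - 264 = 1048/9 - 264 = -1328/9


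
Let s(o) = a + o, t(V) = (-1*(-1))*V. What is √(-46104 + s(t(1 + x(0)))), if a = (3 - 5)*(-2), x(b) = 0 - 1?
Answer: 10*I*√461 ≈ 214.71*I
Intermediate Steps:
x(b) = -1
a = 4 (a = -2*(-2) = 4)
t(V) = V (t(V) = 1*V = V)
s(o) = 4 + o
√(-46104 + s(t(1 + x(0)))) = √(-46104 + (4 + (1 - 1))) = √(-46104 + (4 + 0)) = √(-46104 + 4) = √(-46100) = 10*I*√461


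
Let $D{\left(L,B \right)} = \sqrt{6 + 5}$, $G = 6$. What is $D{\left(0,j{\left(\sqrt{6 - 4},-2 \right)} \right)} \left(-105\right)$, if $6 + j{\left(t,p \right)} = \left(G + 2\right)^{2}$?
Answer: $- 105 \sqrt{11} \approx -348.25$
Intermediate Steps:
$j{\left(t,p \right)} = 58$ ($j{\left(t,p \right)} = -6 + \left(6 + 2\right)^{2} = -6 + 8^{2} = -6 + 64 = 58$)
$D{\left(L,B \right)} = \sqrt{11}$
$D{\left(0,j{\left(\sqrt{6 - 4},-2 \right)} \right)} \left(-105\right) = \sqrt{11} \left(-105\right) = - 105 \sqrt{11}$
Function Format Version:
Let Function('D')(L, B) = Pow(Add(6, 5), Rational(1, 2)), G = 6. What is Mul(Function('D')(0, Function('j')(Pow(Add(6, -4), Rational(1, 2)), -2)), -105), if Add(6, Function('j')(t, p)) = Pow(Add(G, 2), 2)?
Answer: Mul(-105, Pow(11, Rational(1, 2))) ≈ -348.25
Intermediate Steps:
Function('j')(t, p) = 58 (Function('j')(t, p) = Add(-6, Pow(Add(6, 2), 2)) = Add(-6, Pow(8, 2)) = Add(-6, 64) = 58)
Function('D')(L, B) = Pow(11, Rational(1, 2))
Mul(Function('D')(0, Function('j')(Pow(Add(6, -4), Rational(1, 2)), -2)), -105) = Mul(Pow(11, Rational(1, 2)), -105) = Mul(-105, Pow(11, Rational(1, 2)))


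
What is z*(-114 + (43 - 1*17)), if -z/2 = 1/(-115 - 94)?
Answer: -16/19 ≈ -0.84210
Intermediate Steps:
z = 2/209 (z = -2/(-115 - 94) = -2/(-209) = -2*(-1/209) = 2/209 ≈ 0.0095694)
z*(-114 + (43 - 1*17)) = 2*(-114 + (43 - 1*17))/209 = 2*(-114 + (43 - 17))/209 = 2*(-114 + 26)/209 = (2/209)*(-88) = -16/19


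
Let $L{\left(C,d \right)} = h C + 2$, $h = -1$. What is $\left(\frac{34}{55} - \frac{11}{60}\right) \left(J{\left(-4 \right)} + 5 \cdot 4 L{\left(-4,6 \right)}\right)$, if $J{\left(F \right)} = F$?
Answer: $\frac{8323}{165} \approx 50.442$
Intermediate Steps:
$L{\left(C,d \right)} = 2 - C$ ($L{\left(C,d \right)} = - C + 2 = 2 - C$)
$\left(\frac{34}{55} - \frac{11}{60}\right) \left(J{\left(-4 \right)} + 5 \cdot 4 L{\left(-4,6 \right)}\right) = \left(\frac{34}{55} - \frac{11}{60}\right) \left(-4 + 5 \cdot 4 \left(2 - -4\right)\right) = \left(34 \cdot \frac{1}{55} - \frac{11}{60}\right) \left(-4 + 20 \left(2 + 4\right)\right) = \left(\frac{34}{55} - \frac{11}{60}\right) \left(-4 + 20 \cdot 6\right) = \frac{287 \left(-4 + 120\right)}{660} = \frac{287}{660} \cdot 116 = \frac{8323}{165}$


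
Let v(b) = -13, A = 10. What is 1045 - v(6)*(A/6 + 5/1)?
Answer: 3395/3 ≈ 1131.7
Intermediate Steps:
1045 - v(6)*(A/6 + 5/1) = 1045 - (-13)*(10/6 + 5/1) = 1045 - (-13)*(10*(⅙) + 5*1) = 1045 - (-13)*(5/3 + 5) = 1045 - (-13)*20/3 = 1045 - 1*(-260/3) = 1045 + 260/3 = 3395/3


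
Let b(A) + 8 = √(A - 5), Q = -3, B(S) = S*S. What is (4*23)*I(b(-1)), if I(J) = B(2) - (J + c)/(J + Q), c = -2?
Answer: 36064/127 + 92*I*√6/127 ≈ 283.97 + 1.7744*I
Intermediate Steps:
B(S) = S²
b(A) = -8 + √(-5 + A) (b(A) = -8 + √(A - 5) = -8 + √(-5 + A))
I(J) = 4 - (-2 + J)/(-3 + J) (I(J) = 2² - (J - 2)/(J - 3) = 4 - (-2 + J)/(-3 + J))
(4*23)*I(b(-1)) = (4*23)*((-10 + 3*(-8 + √(-5 - 1)))/(-3 + (-8 + √(-5 - 1)))) = 92*((-10 + 3*(-8 + √(-6)))/(-3 + (-8 + √(-6)))) = 92*((-10 + 3*(-8 + I*√6))/(-3 + (-8 + I*√6))) = 92*((-10 + (-24 + 3*I*√6))/(-11 + I*√6)) = 92*((-34 + 3*I*√6)/(-11 + I*√6)) = 92*(-34 + 3*I*√6)/(-11 + I*√6)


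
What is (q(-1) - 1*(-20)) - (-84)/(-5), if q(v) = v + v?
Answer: 6/5 ≈ 1.2000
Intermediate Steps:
q(v) = 2*v
(q(-1) - 1*(-20)) - (-84)/(-5) = (2*(-1) - 1*(-20)) - (-84)/(-5) = (-2 + 20) - (-84)*(-1)/5 = 18 - 2*42/5 = 18 - 84/5 = 6/5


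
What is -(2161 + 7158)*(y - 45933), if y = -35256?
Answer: 756600291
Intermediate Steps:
-(2161 + 7158)*(y - 45933) = -(2161 + 7158)*(-35256 - 45933) = -9319*(-81189) = -1*(-756600291) = 756600291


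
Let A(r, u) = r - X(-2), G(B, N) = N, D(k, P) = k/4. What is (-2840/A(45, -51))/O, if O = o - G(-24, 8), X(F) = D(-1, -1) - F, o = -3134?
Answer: 5680/271783 ≈ 0.020899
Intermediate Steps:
D(k, P) = k/4 (D(k, P) = k*(¼) = k/4)
X(F) = -¼ - F (X(F) = (¼)*(-1) - F = -¼ - F)
A(r, u) = -7/4 + r (A(r, u) = r - (-¼ - 1*(-2)) = r - (-¼ + 2) = r - 1*7/4 = r - 7/4 = -7/4 + r)
O = -3142 (O = -3134 - 1*8 = -3134 - 8 = -3142)
(-2840/A(45, -51))/O = -2840/(-7/4 + 45)/(-3142) = -2840/173/4*(-1/3142) = -2840*4/173*(-1/3142) = -11360/173*(-1/3142) = 5680/271783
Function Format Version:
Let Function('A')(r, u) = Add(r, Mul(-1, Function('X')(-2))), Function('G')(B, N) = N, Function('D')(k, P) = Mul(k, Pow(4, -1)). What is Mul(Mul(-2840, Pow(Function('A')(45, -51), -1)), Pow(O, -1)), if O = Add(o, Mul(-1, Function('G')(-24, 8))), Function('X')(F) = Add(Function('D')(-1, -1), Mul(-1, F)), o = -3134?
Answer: Rational(5680, 271783) ≈ 0.020899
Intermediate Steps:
Function('D')(k, P) = Mul(Rational(1, 4), k) (Function('D')(k, P) = Mul(k, Rational(1, 4)) = Mul(Rational(1, 4), k))
Function('X')(F) = Add(Rational(-1, 4), Mul(-1, F)) (Function('X')(F) = Add(Mul(Rational(1, 4), -1), Mul(-1, F)) = Add(Rational(-1, 4), Mul(-1, F)))
Function('A')(r, u) = Add(Rational(-7, 4), r) (Function('A')(r, u) = Add(r, Mul(-1, Add(Rational(-1, 4), Mul(-1, -2)))) = Add(r, Mul(-1, Add(Rational(-1, 4), 2))) = Add(r, Mul(-1, Rational(7, 4))) = Add(r, Rational(-7, 4)) = Add(Rational(-7, 4), r))
O = -3142 (O = Add(-3134, Mul(-1, 8)) = Add(-3134, -8) = -3142)
Mul(Mul(-2840, Pow(Function('A')(45, -51), -1)), Pow(O, -1)) = Mul(Mul(-2840, Pow(Add(Rational(-7, 4), 45), -1)), Pow(-3142, -1)) = Mul(Mul(-2840, Pow(Rational(173, 4), -1)), Rational(-1, 3142)) = Mul(Mul(-2840, Rational(4, 173)), Rational(-1, 3142)) = Mul(Rational(-11360, 173), Rational(-1, 3142)) = Rational(5680, 271783)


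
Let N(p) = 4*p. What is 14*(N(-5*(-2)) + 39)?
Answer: 1106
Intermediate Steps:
14*(N(-5*(-2)) + 39) = 14*(4*(-5*(-2)) + 39) = 14*(4*10 + 39) = 14*(40 + 39) = 14*79 = 1106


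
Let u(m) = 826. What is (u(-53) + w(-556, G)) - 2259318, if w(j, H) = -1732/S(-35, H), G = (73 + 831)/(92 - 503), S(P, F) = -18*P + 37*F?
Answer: -254625002498/112741 ≈ -2.2585e+6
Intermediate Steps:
G = -904/411 (G = 904/(-411) = 904*(-1/411) = -904/411 ≈ -2.1995)
w(j, H) = -1732/(630 + 37*H) (w(j, H) = -1732/(-18*(-35) + 37*H) = -1732/(630 + 37*H))
(u(-53) + w(-556, G)) - 2259318 = (826 - 1732/(630 + 37*(-904/411))) - 2259318 = (826 - 1732/(630 - 33448/411)) - 2259318 = (826 - 1732/225482/411) - 2259318 = (826 - 1732*411/225482) - 2259318 = (826 - 355926/112741) - 2259318 = 92768140/112741 - 2259318 = -254625002498/112741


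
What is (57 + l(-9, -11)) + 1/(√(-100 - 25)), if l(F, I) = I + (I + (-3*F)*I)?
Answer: -262 - I*√5/25 ≈ -262.0 - 0.089443*I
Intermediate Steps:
l(F, I) = 2*I - 3*F*I (l(F, I) = I + (I - 3*F*I) = 2*I - 3*F*I)
(57 + l(-9, -11)) + 1/(√(-100 - 25)) = (57 - 11*(2 - 3*(-9))) + 1/(√(-100 - 25)) = (57 - 11*(2 + 27)) + 1/(√(-125)) = (57 - 11*29) + 1/(5*I*√5) = (57 - 319) - I*√5/25 = -262 - I*√5/25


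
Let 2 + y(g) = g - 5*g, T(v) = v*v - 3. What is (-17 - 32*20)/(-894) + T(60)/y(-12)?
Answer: 270495/3427 ≈ 78.931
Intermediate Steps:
T(v) = -3 + v² (T(v) = v² - 3 = -3 + v²)
y(g) = -2 - 4*g (y(g) = -2 + (g - 5*g) = -2 - 4*g)
(-17 - 32*20)/(-894) + T(60)/y(-12) = (-17 - 32*20)/(-894) + (-3 + 60²)/(-2 - 4*(-12)) = (-17 - 640)*(-1/894) + (-3 + 3600)/(-2 + 48) = -657*(-1/894) + 3597/46 = 219/298 + 3597*(1/46) = 219/298 + 3597/46 = 270495/3427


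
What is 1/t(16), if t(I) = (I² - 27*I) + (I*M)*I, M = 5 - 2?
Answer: 1/592 ≈ 0.0016892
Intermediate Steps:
M = 3
t(I) = -27*I + 4*I² (t(I) = (I² - 27*I) + (I*3)*I = (I² - 27*I) + (3*I)*I = (I² - 27*I) + 3*I² = -27*I + 4*I²)
1/t(16) = 1/(16*(-27 + 4*16)) = 1/(16*(-27 + 64)) = 1/(16*37) = 1/592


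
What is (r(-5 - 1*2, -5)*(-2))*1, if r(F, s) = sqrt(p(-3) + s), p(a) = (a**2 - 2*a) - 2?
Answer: -4*sqrt(2) ≈ -5.6569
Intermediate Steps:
p(a) = -2 + a**2 - 2*a
r(F, s) = sqrt(13 + s) (r(F, s) = sqrt((-2 + (-3)**2 - 2*(-3)) + s) = sqrt((-2 + 9 + 6) + s) = sqrt(13 + s))
(r(-5 - 1*2, -5)*(-2))*1 = (sqrt(13 - 5)*(-2))*1 = (sqrt(8)*(-2))*1 = ((2*sqrt(2))*(-2))*1 = -4*sqrt(2)*1 = -4*sqrt(2)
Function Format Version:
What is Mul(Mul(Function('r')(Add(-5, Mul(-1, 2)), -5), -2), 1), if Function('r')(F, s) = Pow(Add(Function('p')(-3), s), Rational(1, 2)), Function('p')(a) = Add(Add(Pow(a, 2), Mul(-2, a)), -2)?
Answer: Mul(-4, Pow(2, Rational(1, 2))) ≈ -5.6569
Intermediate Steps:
Function('p')(a) = Add(-2, Pow(a, 2), Mul(-2, a))
Function('r')(F, s) = Pow(Add(13, s), Rational(1, 2)) (Function('r')(F, s) = Pow(Add(Add(-2, Pow(-3, 2), Mul(-2, -3)), s), Rational(1, 2)) = Pow(Add(Add(-2, 9, 6), s), Rational(1, 2)) = Pow(Add(13, s), Rational(1, 2)))
Mul(Mul(Function('r')(Add(-5, Mul(-1, 2)), -5), -2), 1) = Mul(Mul(Pow(Add(13, -5), Rational(1, 2)), -2), 1) = Mul(Mul(Pow(8, Rational(1, 2)), -2), 1) = Mul(Mul(Mul(2, Pow(2, Rational(1, 2))), -2), 1) = Mul(Mul(-4, Pow(2, Rational(1, 2))), 1) = Mul(-4, Pow(2, Rational(1, 2)))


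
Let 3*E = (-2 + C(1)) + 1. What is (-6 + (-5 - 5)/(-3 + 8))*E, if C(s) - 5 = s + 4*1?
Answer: -24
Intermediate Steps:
C(s) = 9 + s (C(s) = 5 + (s + 4*1) = 5 + (s + 4) = 5 + (4 + s) = 9 + s)
E = 3 (E = ((-2 + (9 + 1)) + 1)/3 = ((-2 + 10) + 1)/3 = (8 + 1)/3 = (⅓)*9 = 3)
(-6 + (-5 - 5)/(-3 + 8))*E = (-6 + (-5 - 5)/(-3 + 8))*3 = (-6 - 10/5)*3 = (-6 - 10*⅕)*3 = (-6 - 2)*3 = -8*3 = -24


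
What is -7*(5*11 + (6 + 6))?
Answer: -469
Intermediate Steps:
-7*(5*11 + (6 + 6)) = -7*(55 + 12) = -7*67 = -469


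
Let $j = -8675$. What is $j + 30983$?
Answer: $22308$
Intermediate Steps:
$j + 30983 = -8675 + 30983 = 22308$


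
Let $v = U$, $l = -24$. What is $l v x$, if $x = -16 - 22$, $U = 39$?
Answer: $35568$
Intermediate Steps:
$v = 39$
$x = -38$ ($x = -16 - 22 = -38$)
$l v x = \left(-24\right) 39 \left(-38\right) = \left(-936\right) \left(-38\right) = 35568$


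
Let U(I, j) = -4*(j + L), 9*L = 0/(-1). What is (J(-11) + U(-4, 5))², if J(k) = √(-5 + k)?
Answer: 384 - 160*I ≈ 384.0 - 160.0*I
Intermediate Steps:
L = 0 (L = (0/(-1))/9 = (0*(-1))/9 = (⅑)*0 = 0)
U(I, j) = -4*j (U(I, j) = -4*(j + 0) = -4*j)
(J(-11) + U(-4, 5))² = (√(-5 - 11) - 4*5)² = (√(-16) - 20)² = (4*I - 20)² = (-20 + 4*I)²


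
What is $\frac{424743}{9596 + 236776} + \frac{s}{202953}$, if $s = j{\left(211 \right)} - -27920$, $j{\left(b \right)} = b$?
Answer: $\frac{10348172979}{5555770724} \approx 1.8626$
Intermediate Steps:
$s = 28131$ ($s = 211 - -27920 = 211 + 27920 = 28131$)
$\frac{424743}{9596 + 236776} + \frac{s}{202953} = \frac{424743}{9596 + 236776} + \frac{28131}{202953} = \frac{424743}{246372} + 28131 \cdot \frac{1}{202953} = 424743 \cdot \frac{1}{246372} + \frac{9377}{67651} = \frac{141581}{82124} + \frac{9377}{67651} = \frac{10348172979}{5555770724}$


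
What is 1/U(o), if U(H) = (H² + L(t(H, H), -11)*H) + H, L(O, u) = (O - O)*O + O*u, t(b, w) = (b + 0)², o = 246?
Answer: -1/163695534 ≈ -6.1089e-9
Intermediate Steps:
t(b, w) = b²
L(O, u) = O*u (L(O, u) = 0*O + O*u = 0 + O*u = O*u)
U(H) = H + H² - 11*H³ (U(H) = (H² + (H²*(-11))*H) + H = (H² + (-11*H²)*H) + H = (H² - 11*H³) + H = H + H² - 11*H³)
1/U(o) = 1/(246*(1 + 246 - 11*246²)) = 1/(246*(1 + 246 - 11*60516)) = 1/(246*(1 + 246 - 665676)) = 1/(246*(-665429)) = 1/(-163695534) = -1/163695534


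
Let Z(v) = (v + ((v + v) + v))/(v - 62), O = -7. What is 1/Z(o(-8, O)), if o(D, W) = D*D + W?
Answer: -5/228 ≈ -0.021930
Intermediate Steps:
o(D, W) = W + D² (o(D, W) = D² + W = W + D²)
Z(v) = 4*v/(-62 + v) (Z(v) = (v + (2*v + v))/(-62 + v) = (v + 3*v)/(-62 + v) = (4*v)/(-62 + v) = 4*v/(-62 + v))
1/Z(o(-8, O)) = 1/(4*(-7 + (-8)²)/(-62 + (-7 + (-8)²))) = 1/(4*(-7 + 64)/(-62 + (-7 + 64))) = 1/(4*57/(-62 + 57)) = 1/(4*57/(-5)) = 1/(4*57*(-⅕)) = 1/(-228/5) = -5/228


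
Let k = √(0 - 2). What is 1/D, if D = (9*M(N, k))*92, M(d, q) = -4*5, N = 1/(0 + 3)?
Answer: -1/16560 ≈ -6.0386e-5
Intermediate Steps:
N = ⅓ (N = 1/3 = ⅓ ≈ 0.33333)
k = I*√2 (k = √(-2) = I*√2 ≈ 1.4142*I)
M(d, q) = -20
D = -16560 (D = (9*(-20))*92 = -180*92 = -16560)
1/D = 1/(-16560) = -1/16560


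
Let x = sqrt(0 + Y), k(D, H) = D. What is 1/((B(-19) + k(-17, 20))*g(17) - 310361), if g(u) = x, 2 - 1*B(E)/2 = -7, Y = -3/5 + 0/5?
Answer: -1551805/481619751608 - I*sqrt(15)/481619751608 ≈ -3.2221e-6 - 8.0416e-12*I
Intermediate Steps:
Y = -3/5 (Y = -3*1/5 + 0*(1/5) = -3/5 + 0 = -3/5 ≈ -0.60000)
x = I*sqrt(15)/5 (x = sqrt(0 - 3/5) = sqrt(-3/5) = I*sqrt(15)/5 ≈ 0.7746*I)
B(E) = 18 (B(E) = 4 - 2*(-7) = 4 + 14 = 18)
g(u) = I*sqrt(15)/5
1/((B(-19) + k(-17, 20))*g(17) - 310361) = 1/((18 - 17)*(I*sqrt(15)/5) - 310361) = 1/(1*(I*sqrt(15)/5) - 310361) = 1/(I*sqrt(15)/5 - 310361) = 1/(-310361 + I*sqrt(15)/5)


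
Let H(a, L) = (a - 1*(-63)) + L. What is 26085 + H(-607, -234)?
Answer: 25307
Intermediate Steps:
H(a, L) = 63 + L + a (H(a, L) = (a + 63) + L = (63 + a) + L = 63 + L + a)
26085 + H(-607, -234) = 26085 + (63 - 234 - 607) = 26085 - 778 = 25307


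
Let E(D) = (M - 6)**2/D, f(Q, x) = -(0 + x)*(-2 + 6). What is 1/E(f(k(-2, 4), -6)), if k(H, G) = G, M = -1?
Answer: 24/49 ≈ 0.48980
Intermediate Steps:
f(Q, x) = -4*x (f(Q, x) = -x*4 = -4*x)
E(D) = 49/D (E(D) = (-1 - 6)**2/D = (-7)**2/D = 49/D)
1/E(f(k(-2, 4), -6)) = 1/(49/((-4*(-6)))) = 1/(49/24) = 24/49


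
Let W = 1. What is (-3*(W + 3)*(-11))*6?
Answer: 792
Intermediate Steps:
(-3*(W + 3)*(-11))*6 = (-3*(1 + 3)*(-11))*6 = (-3*4*(-11))*6 = -12*(-11)*6 = 132*6 = 792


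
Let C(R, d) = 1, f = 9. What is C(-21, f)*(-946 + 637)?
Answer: -309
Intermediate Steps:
C(-21, f)*(-946 + 637) = 1*(-946 + 637) = 1*(-309) = -309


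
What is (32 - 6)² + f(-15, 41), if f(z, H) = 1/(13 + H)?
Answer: 36505/54 ≈ 676.02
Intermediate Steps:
(32 - 6)² + f(-15, 41) = (32 - 6)² + 1/(13 + 41) = 26² + 1/54 = 676 + 1/54 = 36505/54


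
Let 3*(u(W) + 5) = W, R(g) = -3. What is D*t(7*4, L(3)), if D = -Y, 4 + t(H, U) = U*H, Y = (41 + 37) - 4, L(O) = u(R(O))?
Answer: 12728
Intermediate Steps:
u(W) = -5 + W/3
L(O) = -6 (L(O) = -5 + (1/3)*(-3) = -5 - 1 = -6)
Y = 74 (Y = 78 - 4 = 74)
t(H, U) = -4 + H*U (t(H, U) = -4 + U*H = -4 + H*U)
D = -74 (D = -1*74 = -74)
D*t(7*4, L(3)) = -74*(-4 + (7*4)*(-6)) = -74*(-4 + 28*(-6)) = -74*(-4 - 168) = -74*(-172) = 12728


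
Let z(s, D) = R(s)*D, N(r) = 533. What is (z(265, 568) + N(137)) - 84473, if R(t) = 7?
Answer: -79964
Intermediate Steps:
z(s, D) = 7*D
(z(265, 568) + N(137)) - 84473 = (7*568 + 533) - 84473 = (3976 + 533) - 84473 = 4509 - 84473 = -79964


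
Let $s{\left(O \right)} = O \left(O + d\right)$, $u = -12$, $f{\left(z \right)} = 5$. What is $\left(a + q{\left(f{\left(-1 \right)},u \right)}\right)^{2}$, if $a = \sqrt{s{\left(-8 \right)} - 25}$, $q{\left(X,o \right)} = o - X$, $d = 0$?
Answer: $\left(17 - \sqrt{39}\right)^{2} \approx 115.67$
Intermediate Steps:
$s{\left(O \right)} = O^{2}$ ($s{\left(O \right)} = O \left(O + 0\right) = O O = O^{2}$)
$a = \sqrt{39}$ ($a = \sqrt{\left(-8\right)^{2} - 25} = \sqrt{64 - 25} = \sqrt{39} \approx 6.245$)
$\left(a + q{\left(f{\left(-1 \right)},u \right)}\right)^{2} = \left(\sqrt{39} - 17\right)^{2} = \left(-17 + \sqrt{39}\right)^{2}$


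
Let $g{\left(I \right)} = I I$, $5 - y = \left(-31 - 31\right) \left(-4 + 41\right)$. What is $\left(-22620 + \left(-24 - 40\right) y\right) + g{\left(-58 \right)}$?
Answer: $-166392$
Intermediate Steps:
$y = 2299$ ($y = 5 - \left(-31 - 31\right) \left(-4 + 41\right) = 5 - \left(-62\right) 37 = 5 - -2294 = 5 + 2294 = 2299$)
$g{\left(I \right)} = I^{2}$
$\left(-22620 + \left(-24 - 40\right) y\right) + g{\left(-58 \right)} = \left(-22620 + \left(-24 - 40\right) 2299\right) + \left(-58\right)^{2} = \left(-22620 - 147136\right) + 3364 = -169756 + 3364 = -166392$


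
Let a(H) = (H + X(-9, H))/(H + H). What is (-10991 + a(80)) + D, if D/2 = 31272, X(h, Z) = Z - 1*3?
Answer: 8248637/160 ≈ 51554.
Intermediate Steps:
X(h, Z) = -3 + Z (X(h, Z) = Z - 3 = -3 + Z)
a(H) = (-3 + 2*H)/(2*H) (a(H) = (H + (-3 + H))/(H + H) = (-3 + 2*H)/((2*H)) = (-3 + 2*H)*(1/(2*H)) = (-3 + 2*H)/(2*H))
D = 62544 (D = 2*31272 = 62544)
(-10991 + a(80)) + D = (-10991 + (-3/2 + 80)/80) + 62544 = (-10991 + (1/80)*(157/2)) + 62544 = (-10991 + 157/160) + 62544 = -1758403/160 + 62544 = 8248637/160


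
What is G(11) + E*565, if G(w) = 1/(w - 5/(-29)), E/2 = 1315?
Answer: 481447829/324 ≈ 1.4860e+6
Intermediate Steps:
E = 2630 (E = 2*1315 = 2630)
G(w) = 1/(5/29 + w) (G(w) = 1/(w - 5*(-1/29)) = 1/(w + 5/29) = 1/(5/29 + w))
G(11) + E*565 = 29/(5 + 29*11) + 2630*565 = 29/(5 + 319) + 1485950 = 29/324 + 1485950 = 481447829/324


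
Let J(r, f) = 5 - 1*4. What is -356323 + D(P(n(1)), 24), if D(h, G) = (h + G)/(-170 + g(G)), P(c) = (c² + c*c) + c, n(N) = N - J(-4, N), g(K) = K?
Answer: -26011591/73 ≈ -3.5632e+5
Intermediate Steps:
J(r, f) = 1 (J(r, f) = 5 - 4 = 1)
n(N) = -1 + N (n(N) = N - 1*1 = N - 1 = -1 + N)
P(c) = c + 2*c² (P(c) = (c² + c²) + c = 2*c² + c = c + 2*c²)
D(h, G) = (G + h)/(-170 + G) (D(h, G) = (h + G)/(-170 + G) = (G + h)/(-170 + G))
-356323 + D(P(n(1)), 24) = -356323 + (24 + (-1 + 1)*(1 + 2*(-1 + 1)))/(-170 + 24) = -356323 + (24 + 0*(1 + 2*0))/(-146) = -356323 - (24 + 0*(1 + 0))/146 = -356323 - (24 + 0*1)/146 = -356323 - (24 + 0)/146 = -356323 - 1/146*24 = -356323 - 12/73 = -26011591/73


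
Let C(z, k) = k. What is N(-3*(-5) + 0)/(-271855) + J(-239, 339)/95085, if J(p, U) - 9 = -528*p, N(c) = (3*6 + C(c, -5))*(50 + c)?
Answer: 2281868402/1723288845 ≈ 1.3241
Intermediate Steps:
N(c) = 650 + 13*c (N(c) = (3*6 - 5)*(50 + c) = (18 - 5)*(50 + c) = 13*(50 + c) = 650 + 13*c)
J(p, U) = 9 - 528*p
N(-3*(-5) + 0)/(-271855) + J(-239, 339)/95085 = (650 + 13*(-3*(-5) + 0))/(-271855) + (9 - 528*(-239))/95085 = (650 + 13*(15 + 0))*(-1/271855) + (9 + 126192)*(1/95085) = (650 + 13*15)*(-1/271855) + 126201*(1/95085) = (650 + 195)*(-1/271855) + 42067/31695 = 845*(-1/271855) + 42067/31695 = -169/54371 + 42067/31695 = 2281868402/1723288845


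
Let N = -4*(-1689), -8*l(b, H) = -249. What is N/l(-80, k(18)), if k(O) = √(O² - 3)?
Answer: 18016/83 ≈ 217.06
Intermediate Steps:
k(O) = √(-3 + O²)
l(b, H) = 249/8 (l(b, H) = -⅛*(-249) = 249/8)
N = 6756
N/l(-80, k(18)) = 6756/(249/8) = 6756*(8/249) = 18016/83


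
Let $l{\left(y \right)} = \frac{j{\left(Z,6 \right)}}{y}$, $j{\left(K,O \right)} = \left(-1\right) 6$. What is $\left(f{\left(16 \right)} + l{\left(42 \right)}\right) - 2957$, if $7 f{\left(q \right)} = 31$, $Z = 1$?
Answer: $- \frac{20669}{7} \approx -2952.7$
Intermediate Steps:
$j{\left(K,O \right)} = -6$
$f{\left(q \right)} = \frac{31}{7}$ ($f{\left(q \right)} = \frac{1}{7} \cdot 31 = \frac{31}{7}$)
$l{\left(y \right)} = - \frac{6}{y}$
$\left(f{\left(16 \right)} + l{\left(42 \right)}\right) - 2957 = \left(\frac{31}{7} - \frac{6}{42}\right) - 2957 = \left(\frac{31}{7} - \frac{1}{7}\right) - 2957 = \frac{30}{7} - 2957 = - \frac{20669}{7}$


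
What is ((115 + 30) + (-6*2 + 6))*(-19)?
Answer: -2641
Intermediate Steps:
((115 + 30) + (-6*2 + 6))*(-19) = (145 + (-12 + 6))*(-19) = (145 - 6)*(-19) = 139*(-19) = -2641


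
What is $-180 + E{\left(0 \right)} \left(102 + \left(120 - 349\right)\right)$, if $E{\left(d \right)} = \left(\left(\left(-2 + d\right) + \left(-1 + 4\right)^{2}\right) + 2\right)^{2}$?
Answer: $-10467$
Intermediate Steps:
$E{\left(d \right)} = \left(9 + d\right)^{2}$ ($E{\left(d \right)} = \left(\left(\left(-2 + d\right) + 3^{2}\right) + 2\right)^{2} = \left(\left(\left(-2 + d\right) + 9\right) + 2\right)^{2} = \left(\left(7 + d\right) + 2\right)^{2} = \left(9 + d\right)^{2}$)
$-180 + E{\left(0 \right)} \left(102 + \left(120 - 349\right)\right) = -180 + \left(9 + 0\right)^{2} \left(102 + \left(120 - 349\right)\right) = -180 + 9^{2} \left(102 + \left(120 - 349\right)\right) = -180 + 81 \left(102 - 229\right) = -180 + 81 \left(-127\right) = -180 - 10287 = -10467$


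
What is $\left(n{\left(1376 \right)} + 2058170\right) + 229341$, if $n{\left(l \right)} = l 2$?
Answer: $2290263$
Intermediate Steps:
$n{\left(l \right)} = 2 l$
$\left(n{\left(1376 \right)} + 2058170\right) + 229341 = \left(2 \cdot 1376 + 2058170\right) + 229341 = \left(2752 + 2058170\right) + 229341 = 2060922 + 229341 = 2290263$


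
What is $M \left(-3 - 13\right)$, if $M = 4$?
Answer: $-64$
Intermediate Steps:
$M \left(-3 - 13\right) = 4 \left(-3 - 13\right) = 4 \left(-16\right) = -64$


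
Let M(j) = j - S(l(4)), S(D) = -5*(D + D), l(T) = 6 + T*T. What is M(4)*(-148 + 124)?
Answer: -5376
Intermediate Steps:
l(T) = 6 + T**2
S(D) = -10*D
M(j) = 220 + j (M(j) = j - (-10)*(6 + 4**2) = j - (-10)*(6 + 16) = j - (-10)*22 = j - 1*(-220) = j + 220 = 220 + j)
M(4)*(-148 + 124) = (220 + 4)*(-148 + 124) = 224*(-24) = -5376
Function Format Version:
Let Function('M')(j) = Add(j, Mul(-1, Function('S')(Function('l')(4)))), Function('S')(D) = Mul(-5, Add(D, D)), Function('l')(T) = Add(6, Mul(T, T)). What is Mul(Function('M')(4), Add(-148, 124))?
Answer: -5376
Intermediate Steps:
Function('l')(T) = Add(6, Pow(T, 2))
Function('S')(D) = Mul(-10, D) (Function('S')(D) = Mul(-5, Mul(2, D)) = Mul(-10, D))
Function('M')(j) = Add(220, j) (Function('M')(j) = Add(j, Mul(-1, Mul(-10, Add(6, Pow(4, 2))))) = Add(j, Mul(-1, Mul(-10, Add(6, 16)))) = Add(j, Mul(-1, Mul(-10, 22))) = Add(j, Mul(-1, -220)) = Add(j, 220) = Add(220, j))
Mul(Function('M')(4), Add(-148, 124)) = Mul(Add(220, 4), Add(-148, 124)) = Mul(224, -24) = -5376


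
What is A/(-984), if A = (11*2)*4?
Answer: -11/123 ≈ -0.089431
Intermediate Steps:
A = 88 (A = 22*4 = 88)
A/(-984) = 88/(-984) = 88*(-1/984) = -11/123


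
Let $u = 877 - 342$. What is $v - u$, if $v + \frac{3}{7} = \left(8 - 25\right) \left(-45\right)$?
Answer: $\frac{1607}{7} \approx 229.57$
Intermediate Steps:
$u = 535$
$v = \frac{5352}{7}$ ($v = - \frac{3}{7} + \left(8 - 25\right) \left(-45\right) = - \frac{3}{7} - -765 = - \frac{3}{7} + 765 = \frac{5352}{7} \approx 764.57$)
$v - u = \frac{5352}{7} - 535 = \frac{1607}{7}$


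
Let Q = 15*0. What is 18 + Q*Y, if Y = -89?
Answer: 18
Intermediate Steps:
Q = 0
18 + Q*Y = 18 + 0*(-89) = 18 + 0 = 18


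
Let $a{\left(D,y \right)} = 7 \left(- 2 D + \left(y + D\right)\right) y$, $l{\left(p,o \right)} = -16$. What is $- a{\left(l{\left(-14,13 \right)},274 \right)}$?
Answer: $-556220$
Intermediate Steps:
$a{\left(D,y \right)} = y \left(- 7 D + 7 y\right)$ ($a{\left(D,y \right)} = 7 \left(- 2 D + \left(D + y\right)\right) y = 7 \left(y - D\right) y = \left(- 7 D + 7 y\right) y = y \left(- 7 D + 7 y\right)$)
$- a{\left(l{\left(-14,13 \right)},274 \right)} = - 7 \cdot 274 \left(274 - -16\right) = - 7 \cdot 274 \left(274 + 16\right) = - 7 \cdot 274 \cdot 290 = \left(-1\right) 556220 = -556220$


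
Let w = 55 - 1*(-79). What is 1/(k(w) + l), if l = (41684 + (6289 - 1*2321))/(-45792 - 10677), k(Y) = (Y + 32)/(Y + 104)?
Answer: -959973/106523 ≈ -9.0119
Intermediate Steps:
w = 134 (w = 55 + 79 = 134)
k(Y) = (32 + Y)/(104 + Y)
l = -45652/56469 (l = (41684 + (6289 - 2321))/(-56469) = (41684 + 3968)*(-1/56469) = 45652*(-1/56469) = -45652/56469 ≈ -0.80844)
1/(k(w) + l) = 1/((32 + 134)/(104 + 134) - 45652/56469) = 1/(166/238 - 45652/56469) = 1/((1/238)*166 - 45652/56469) = 1/(83/119 - 45652/56469) = 1/(-106523/959973) = -959973/106523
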